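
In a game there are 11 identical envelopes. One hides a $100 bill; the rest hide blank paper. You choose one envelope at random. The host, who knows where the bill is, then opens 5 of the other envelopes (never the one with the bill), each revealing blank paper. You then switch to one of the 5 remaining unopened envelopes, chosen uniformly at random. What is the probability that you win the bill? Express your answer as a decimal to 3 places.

0.182

Your original envelope holds the bill with probability 1/11, so the other 10 collectively hold it with probability 10/11.
The host can always find 5 empty envelopes to open, so the reveals don't change that 10/11; it is now spread over the 5 remaining unopened envelopes.
P(win by switching) = (10/11) · (1/5) = 2/11 ≈ 0.182.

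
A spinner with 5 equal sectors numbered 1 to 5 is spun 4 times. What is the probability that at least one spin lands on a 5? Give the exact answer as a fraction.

P(no spin lands on a 5) = (4/5)^4 = 256/625.
P(at least one) = 1 − 256/625 = 369/625.

369/625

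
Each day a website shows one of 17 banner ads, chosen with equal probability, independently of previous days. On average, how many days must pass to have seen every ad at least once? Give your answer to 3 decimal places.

After i distinct types are collected, each trial gives a new one with probability (17−i)/17, so the expected wait for the next new type is 17/(17−i).
E = 17/17 + 17/16 + 17/15 + 17/14 + 17/13 + 17/12 + 17/11 + 17/10 + 17/9 + 17/8 + 17/7 + 17/6 + 17/5 + 17/4 + 17/3 + 17/2 + 17/1 = 42142223/720720 ≈ 58.472.

58.472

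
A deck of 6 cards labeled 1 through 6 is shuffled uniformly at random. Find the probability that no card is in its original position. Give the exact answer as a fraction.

53/144

This is the derangement probability: permutations of 6 with no fixed point.
D(6) = 6! · (1 − 1/1! + 1/2! − ··· + (−1)^6/6!) = 265.
P = 265/720 = 53/144.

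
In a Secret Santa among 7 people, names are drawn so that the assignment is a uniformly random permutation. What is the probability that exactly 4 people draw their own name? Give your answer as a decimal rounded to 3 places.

0.014

Choose which 4 of the 7 are fixed: C(7,4) = 35 ways.
The remaining 3 must have no fixed point: D(3) = 2.
P = 35·2/5040 = 1/72 ≈ 0.014.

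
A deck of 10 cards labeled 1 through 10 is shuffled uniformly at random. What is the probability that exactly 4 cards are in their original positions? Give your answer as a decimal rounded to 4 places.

Choose which 4 of the 10 are fixed: C(10,4) = 210 ways.
The remaining 6 must have no fixed point: D(6) = 265.
P = 210·265/3628800 = 53/3456 ≈ 0.0153.

0.0153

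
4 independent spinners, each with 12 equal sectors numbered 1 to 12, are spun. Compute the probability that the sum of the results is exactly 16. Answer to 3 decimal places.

There are 12^4 = 20736 equally likely outcomes.
The number of ordered 4-tuples from {1,…,12} summing to 16 is 451.
P(sum = 16) = 451/20736 ≈ 0.022.

0.022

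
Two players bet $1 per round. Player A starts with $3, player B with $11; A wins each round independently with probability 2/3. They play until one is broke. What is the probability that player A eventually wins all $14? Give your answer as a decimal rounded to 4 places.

Let r = q/p = (1/3)/(2/3) = 1/2. The recurrence P(i) = p·P(i+1) + q·P(i−1) with P(0)=0, P(14)=1 gives P(i) = (1 − r^i)/(1 − r^14).
P(3) = (1 − (1/2)^3) / (1 − (1/2)^14) = 14336/16383 ≈ 0.8751.

0.8751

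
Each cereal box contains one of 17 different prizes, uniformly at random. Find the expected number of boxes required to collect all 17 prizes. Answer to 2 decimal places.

58.47

After i distinct types are collected, each trial gives a new one with probability (17−i)/17, so the expected wait for the next new type is 17/(17−i).
E = 17/17 + 17/16 + 17/15 + 17/14 + 17/13 + 17/12 + 17/11 + 17/10 + 17/9 + 17/8 + 17/7 + 17/6 + 17/5 + 17/4 + 17/3 + 17/2 + 17/1 = 42142223/720720 ≈ 58.47.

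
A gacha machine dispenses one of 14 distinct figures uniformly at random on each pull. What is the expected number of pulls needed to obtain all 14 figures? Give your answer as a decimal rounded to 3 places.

45.522

After i distinct types are collected, each trial gives a new one with probability (14−i)/14, so the expected wait for the next new type is 14/(14−i).
E = 14/14 + 14/13 + 14/12 + 14/11 + 14/10 + 14/9 + 14/8 + 14/7 + 14/6 + 14/5 + 14/4 + 14/3 + 14/2 + 14/1 = 1171733/25740 ≈ 45.522.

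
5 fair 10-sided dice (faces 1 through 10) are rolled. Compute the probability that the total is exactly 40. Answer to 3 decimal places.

0.010

There are 10^5 = 100000 equally likely outcomes.
The number of ordered 5-tuples from {1,…,10} summing to 40 is 996.
P(sum = 40) = 996/100000 = 249/25000 ≈ 0.010.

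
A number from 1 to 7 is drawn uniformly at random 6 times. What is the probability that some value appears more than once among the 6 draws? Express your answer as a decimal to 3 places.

0.957

P(all 6 different) = 7/7 · 6/7 · ··· · 2/7 ≈ 0.043.
P(at least two equal) = 1 − 0.043 = 0.957.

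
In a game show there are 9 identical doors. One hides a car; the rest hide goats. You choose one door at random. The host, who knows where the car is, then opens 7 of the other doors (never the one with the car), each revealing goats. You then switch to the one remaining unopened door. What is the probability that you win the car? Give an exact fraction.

8/9

Your original door holds the car with probability 1/9, so the other 8 collectively hold it with probability 8/9.
The host can always find 7 empty doors to open, so the reveals don't change that 8/9; it is now spread over the 1 remaining unopened door.
P(win by switching) = (8/9) · (1/1) = 8/9.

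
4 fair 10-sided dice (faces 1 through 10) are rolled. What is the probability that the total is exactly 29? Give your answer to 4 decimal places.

0.0348

There are 10^4 = 10000 equally likely outcomes.
The number of ordered 4-tuples from {1,…,10} summing to 29 is 348.
P(sum = 29) = 348/10000 = 87/2500 ≈ 0.0348.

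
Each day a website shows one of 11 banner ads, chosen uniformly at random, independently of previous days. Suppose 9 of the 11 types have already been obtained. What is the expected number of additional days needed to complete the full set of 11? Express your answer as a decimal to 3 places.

Starting from 9 distinct types, each trial gives a new one with probability (11−i)/11 when i types are held, so the wait for the next new type is 11/(11−i).
E = 11/2 + 11/1 = 33/2 ≈ 16.500.

16.500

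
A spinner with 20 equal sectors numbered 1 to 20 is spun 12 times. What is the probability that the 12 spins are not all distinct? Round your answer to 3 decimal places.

P(all 12 different) = 20/20 · 19/20 · ··· · 9/20 ≈ 0.015.
P(at least two equal) = 1 − 0.015 = 0.985.

0.985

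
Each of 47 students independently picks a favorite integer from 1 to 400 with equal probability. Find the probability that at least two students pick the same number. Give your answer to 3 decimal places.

It's easier to compute the probability that all 47 are distinct.
P(all distinct) = 400/400 · 399/400 · ··· · 354/400 ≈ 0.060.
So the probability of at least one match is 1 − 0.060 = 0.940.

0.940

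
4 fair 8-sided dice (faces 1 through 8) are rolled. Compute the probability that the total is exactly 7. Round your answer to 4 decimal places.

There are 8^4 = 4096 equally likely outcomes.
The number of ordered 4-tuples from {1,…,8} summing to 7 is 20.
P(sum = 7) = 20/4096 = 5/1024 ≈ 0.0049.

0.0049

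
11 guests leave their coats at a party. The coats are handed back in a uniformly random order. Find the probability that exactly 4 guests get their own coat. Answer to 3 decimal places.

Choose which 4 of the 11 are fixed: C(11,4) = 330 ways.
The remaining 7 must have no fixed point: D(7) = 1854.
P = 330·1854/39916800 = 103/6720 ≈ 0.015.

0.015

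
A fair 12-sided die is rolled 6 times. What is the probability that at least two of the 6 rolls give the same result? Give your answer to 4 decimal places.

P(all 6 different) = 12/12 · 11/12 · ··· · 7/12 ≈ 0.2228.
P(at least two equal) = 1 − 0.2228 = 0.7772.

0.7772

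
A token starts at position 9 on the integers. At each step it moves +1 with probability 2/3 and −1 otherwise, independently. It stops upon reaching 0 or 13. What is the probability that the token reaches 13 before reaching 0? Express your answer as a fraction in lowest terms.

8176/8191

Let r = q/p = (1/3)/(2/3) = 1/2. The recurrence P(i) = p·P(i+1) + q·P(i−1) with P(0)=0, P(13)=1 gives P(i) = (1 − r^i)/(1 − r^13).
P(9) = (1 − (1/2)^9) / (1 − (1/2)^13) = 8176/8191.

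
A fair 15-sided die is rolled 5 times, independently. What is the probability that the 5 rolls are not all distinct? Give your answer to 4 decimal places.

0.5255

P(all 5 different) = 15/15 · 14/15 · ··· · 11/15 ≈ 0.4745.
P(at least two equal) = 1 − 0.4745 = 0.5255.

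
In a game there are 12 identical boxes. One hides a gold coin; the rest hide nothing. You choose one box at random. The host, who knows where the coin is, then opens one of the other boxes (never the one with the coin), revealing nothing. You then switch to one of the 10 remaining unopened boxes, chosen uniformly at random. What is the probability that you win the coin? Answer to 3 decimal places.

Your original box holds the coin with probability 1/12, so the other 11 collectively hold it with probability 11/12.
The host can always find an empty box to open, so this doesn't change that 11/12; it is now spread over the 10 remaining unopened boxes.
P(win by switching) = (11/12) · (1/10) = 11/120 ≈ 0.092.

0.092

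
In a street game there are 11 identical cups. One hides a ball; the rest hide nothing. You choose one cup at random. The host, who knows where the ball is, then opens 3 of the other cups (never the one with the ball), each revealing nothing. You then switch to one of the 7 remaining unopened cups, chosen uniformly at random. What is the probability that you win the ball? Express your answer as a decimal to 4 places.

0.1299

Your original cup holds the ball with probability 1/11, so the other 10 collectively hold it with probability 10/11.
The host can always find 3 empty cups to open, so the reveals don't change that 10/11; it is now spread over the 7 remaining unopened cups.
P(win by switching) = (10/11) · (1/7) = 10/77 ≈ 0.1299.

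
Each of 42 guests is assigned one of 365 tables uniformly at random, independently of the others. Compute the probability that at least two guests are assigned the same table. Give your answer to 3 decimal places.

It's easier to compute the probability that all 42 are distinct.
P(all distinct) = 365/365 · 364/365 · ··· · 324/365 ≈ 0.086.
So the probability of at least one match is 1 − 0.086 = 0.914.

0.914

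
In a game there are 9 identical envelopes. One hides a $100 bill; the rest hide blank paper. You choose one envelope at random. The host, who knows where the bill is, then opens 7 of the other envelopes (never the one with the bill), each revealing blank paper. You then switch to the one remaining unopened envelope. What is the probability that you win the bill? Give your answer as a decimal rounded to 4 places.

Your original envelope holds the bill with probability 1/9, so the other 8 collectively hold it with probability 8/9.
The host can always find 7 empty envelopes to open, so the reveals don't change that 8/9; it is now spread over the 1 remaining unopened envelope.
P(win by switching) = (8/9) · (1/1) = 8/9 ≈ 0.8889.

0.8889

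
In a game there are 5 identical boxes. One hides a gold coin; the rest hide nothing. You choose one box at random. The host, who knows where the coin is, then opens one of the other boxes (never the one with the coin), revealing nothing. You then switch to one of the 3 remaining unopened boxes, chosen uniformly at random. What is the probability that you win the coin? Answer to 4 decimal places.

0.2667

Your original box holds the coin with probability 1/5, so the other 4 collectively hold it with probability 4/5.
The host can always find an empty box to open, so this doesn't change that 4/5; it is now spread over the 3 remaining unopened boxes.
P(win by switching) = (4/5) · (1/3) = 4/15 ≈ 0.2667.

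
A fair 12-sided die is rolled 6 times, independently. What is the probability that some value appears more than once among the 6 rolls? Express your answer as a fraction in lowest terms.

P(all 6 different) = 12/12 · 11/12 · ··· · 7/12 = 385/1728.
P(at least two equal) = 1 − 385/1728 = 1343/1728.

1343/1728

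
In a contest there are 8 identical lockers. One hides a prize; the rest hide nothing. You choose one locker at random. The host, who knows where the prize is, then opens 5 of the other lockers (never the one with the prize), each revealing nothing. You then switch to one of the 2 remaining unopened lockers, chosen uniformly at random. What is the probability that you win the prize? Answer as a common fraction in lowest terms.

Your original locker holds the prize with probability 1/8, so the other 7 collectively hold it with probability 7/8.
The host can always find 5 empty lockers to open, so the reveals don't change that 7/8; it is now spread over the 2 remaining unopened lockers.
P(win by switching) = (7/8) · (1/2) = 7/16.

7/16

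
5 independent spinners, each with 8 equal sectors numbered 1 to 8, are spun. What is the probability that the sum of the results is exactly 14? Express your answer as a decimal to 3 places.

0.021

There are 8^5 = 32768 equally likely outcomes.
The number of ordered 5-tuples from {1,…,8} summing to 14 is 690.
P(sum = 14) = 690/32768 = 345/16384 ≈ 0.021.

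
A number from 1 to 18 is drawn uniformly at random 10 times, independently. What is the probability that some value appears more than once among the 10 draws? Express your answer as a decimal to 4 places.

P(all 10 different) = 18/18 · 17/18 · ··· · 9/18 ≈ 0.0445.
P(at least two equal) = 1 − 0.0445 = 0.9555.

0.9555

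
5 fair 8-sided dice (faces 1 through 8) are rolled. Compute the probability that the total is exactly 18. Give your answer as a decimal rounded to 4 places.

There are 8^5 = 32768 equally likely outcomes.
The number of ordered 5-tuples from {1,…,8} summing to 18 is 1750.
P(sum = 18) = 1750/32768 = 875/16384 ≈ 0.0534.

0.0534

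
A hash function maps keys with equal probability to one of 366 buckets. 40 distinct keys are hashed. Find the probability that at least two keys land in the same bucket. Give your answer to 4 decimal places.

It's easier to compute the probability that all 40 are distinct.
P(all distinct) = 366/366 · 365/366 · ··· · 327/366 ≈ 0.1095.
So the probability of at least one match is 1 − 0.1095 = 0.8905.

0.8905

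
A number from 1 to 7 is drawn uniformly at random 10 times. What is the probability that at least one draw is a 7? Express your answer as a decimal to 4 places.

P(no draw is a 7) = (6/7)^10 ≈ 0.2141.
P(at least one) = 1 − 0.2141 = 0.7859.

0.7859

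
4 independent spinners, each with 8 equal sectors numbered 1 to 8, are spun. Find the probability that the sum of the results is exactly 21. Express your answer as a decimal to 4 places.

0.0693

There are 8^4 = 4096 equally likely outcomes.
The number of ordered 4-tuples from {1,…,8} summing to 21 is 284.
P(sum = 21) = 284/4096 = 71/1024 ≈ 0.0693.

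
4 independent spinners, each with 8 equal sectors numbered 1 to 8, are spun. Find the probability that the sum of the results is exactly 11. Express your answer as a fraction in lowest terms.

There are 8^4 = 4096 equally likely outcomes.
The number of ordered 4-tuples from {1,…,8} summing to 11 is 120.
P(sum = 11) = 120/4096 = 15/512.

15/512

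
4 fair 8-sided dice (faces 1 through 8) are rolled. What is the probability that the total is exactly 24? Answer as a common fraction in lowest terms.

There are 8^4 = 4096 equally likely outcomes.
The number of ordered 4-tuples from {1,…,8} summing to 24 is 161.
P(sum = 24) = 161/4096.

161/4096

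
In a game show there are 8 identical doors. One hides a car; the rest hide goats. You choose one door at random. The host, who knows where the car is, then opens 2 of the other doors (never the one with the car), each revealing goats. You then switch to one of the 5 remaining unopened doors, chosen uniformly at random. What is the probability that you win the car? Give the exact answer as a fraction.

Your original door holds the car with probability 1/8, so the other 7 collectively hold it with probability 7/8.
The host can always find 2 empty doors to open, so the reveals don't change that 7/8; it is now spread over the 5 remaining unopened doors.
P(win by switching) = (7/8) · (1/5) = 7/40.

7/40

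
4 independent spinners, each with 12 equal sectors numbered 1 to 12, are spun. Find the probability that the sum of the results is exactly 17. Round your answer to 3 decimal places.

0.026

There are 12^4 = 20736 equally likely outcomes.
The number of ordered 4-tuples from {1,…,12} summing to 17 is 544.
P(sum = 17) = 544/20736 = 17/648 ≈ 0.026.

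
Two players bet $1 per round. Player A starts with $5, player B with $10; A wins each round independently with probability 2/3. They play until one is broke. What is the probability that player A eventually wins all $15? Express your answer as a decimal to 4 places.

Let r = q/p = (1/3)/(2/3) = 1/2. The recurrence P(i) = p·P(i+1) + q·P(i−1) with P(0)=0, P(15)=1 gives P(i) = (1 − r^i)/(1 − r^15).
P(5) = (1 − (1/2)^5) / (1 − (1/2)^15) = 1024/1057 ≈ 0.9688.

0.9688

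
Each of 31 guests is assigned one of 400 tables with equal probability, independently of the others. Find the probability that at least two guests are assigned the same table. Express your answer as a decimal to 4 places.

0.6968

It's easier to compute the probability that all 31 are distinct.
P(all distinct) = 400/400 · 399/400 · ··· · 370/400 ≈ 0.3032.
So the probability of at least one match is 1 − 0.3032 = 0.6968.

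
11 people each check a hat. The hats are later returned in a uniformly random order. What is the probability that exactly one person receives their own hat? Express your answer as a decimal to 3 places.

Choose which one is fixed: C(11,1) = 11 ways.
The remaining 10 must have no fixed point: D(10) = 1334961.
P = 11·1334961/39916800 = 16481/44800 ≈ 0.368.

0.368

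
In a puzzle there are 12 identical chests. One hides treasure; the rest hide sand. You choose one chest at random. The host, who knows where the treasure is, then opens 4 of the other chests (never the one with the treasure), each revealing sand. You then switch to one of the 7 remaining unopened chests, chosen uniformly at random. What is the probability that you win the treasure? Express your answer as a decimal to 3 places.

0.131

Your original chest holds the treasure with probability 1/12, so the other 11 collectively hold it with probability 11/12.
The host can always find 4 empty chests to open, so the reveals don't change that 11/12; it is now spread over the 7 remaining unopened chests.
P(win by switching) = (11/12) · (1/7) = 11/84 ≈ 0.131.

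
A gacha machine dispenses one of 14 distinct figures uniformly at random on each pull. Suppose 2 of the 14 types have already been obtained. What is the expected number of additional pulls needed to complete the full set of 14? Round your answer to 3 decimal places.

Starting from 2 distinct types, each trial gives a new one with probability (14−i)/14 when i types are held, so the wait for the next new type is 14/(14−i).
E = 14/12 + 14/11 + 14/10 + 14/9 + 14/8 + 14/7 + 14/6 + 14/5 + 14/4 + 14/3 + 14/2 + 14/1 = 86021/1980 ≈ 43.445.

43.445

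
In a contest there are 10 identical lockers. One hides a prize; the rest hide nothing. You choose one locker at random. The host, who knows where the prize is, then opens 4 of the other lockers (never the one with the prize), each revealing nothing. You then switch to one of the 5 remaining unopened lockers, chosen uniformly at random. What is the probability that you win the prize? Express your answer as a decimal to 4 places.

0.1800

Your original locker holds the prize with probability 1/10, so the other 9 collectively hold it with probability 9/10.
The host can always find 4 empty lockers to open, so the reveals don't change that 9/10; it is now spread over the 5 remaining unopened lockers.
P(win by switching) = (9/10) · (1/5) = 9/50 ≈ 0.1800.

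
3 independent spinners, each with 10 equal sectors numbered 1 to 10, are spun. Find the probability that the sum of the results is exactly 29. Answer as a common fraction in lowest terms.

3/1000

There are 10^3 = 1000 equally likely outcomes.
The number of ordered 3-tuples from {1,…,10} summing to 29 is 3.
P(sum = 29) = 3/1000.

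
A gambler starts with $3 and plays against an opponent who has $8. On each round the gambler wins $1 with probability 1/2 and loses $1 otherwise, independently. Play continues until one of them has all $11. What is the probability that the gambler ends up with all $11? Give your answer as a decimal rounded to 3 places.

With a fair step, P(i) = ½P(i−1) + ½P(i+1) with P(0)=0, P(11)=1 has the linear solution P(i) = i/11.
P(3) = 3/11 ≈ 0.273.

0.273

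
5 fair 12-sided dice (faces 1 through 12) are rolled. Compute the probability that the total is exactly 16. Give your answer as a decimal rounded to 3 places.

There are 12^5 = 248832 equally likely outcomes.
The number of ordered 5-tuples from {1,…,12} summing to 16 is 1365.
P(sum = 16) = 1365/248832 = 455/82944 ≈ 0.005.

0.005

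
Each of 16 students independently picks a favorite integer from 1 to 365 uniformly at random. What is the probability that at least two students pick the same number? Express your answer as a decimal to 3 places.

It's easier to compute the probability that all 16 are distinct.
P(all distinct) = 365/365 · 364/365 · ··· · 350/365 ≈ 0.716.
So the probability of at least one match is 1 − 0.716 = 0.284.

0.284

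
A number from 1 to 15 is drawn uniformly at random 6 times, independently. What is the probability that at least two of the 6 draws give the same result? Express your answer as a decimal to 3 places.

0.684

P(all 6 different) = 15/15 · 14/15 · ··· · 10/15 ≈ 0.316.
P(at least two equal) = 1 − 0.316 = 0.684.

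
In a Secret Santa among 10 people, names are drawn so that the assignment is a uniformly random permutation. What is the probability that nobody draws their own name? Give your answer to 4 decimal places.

0.3679

This is the derangement probability: permutations of 10 with no fixed point.
D(10) = 10! · (1 − 1/1! + 1/2! − ··· + (−1)^10/10!) = 1334961.
P = 1334961/3628800 = 16481/44800 ≈ 0.3679.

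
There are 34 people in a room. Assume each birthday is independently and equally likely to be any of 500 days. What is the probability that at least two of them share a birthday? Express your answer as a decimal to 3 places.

0.683

It's easier to compute the probability that all 34 are distinct.
P(all distinct) = 500/500 · 499/500 · ··· · 467/500 ≈ 0.317.
So the probability of at least one match is 1 − 0.317 = 0.683.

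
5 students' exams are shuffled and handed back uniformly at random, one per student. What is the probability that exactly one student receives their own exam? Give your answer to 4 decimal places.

Choose which one is fixed: C(5,1) = 5 ways.
The remaining 4 must have no fixed point: D(4) = 9.
P = 5·9/120 = 3/8 ≈ 0.3750.

0.3750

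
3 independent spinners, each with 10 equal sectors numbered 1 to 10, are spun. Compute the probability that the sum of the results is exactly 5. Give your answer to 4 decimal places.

0.0060

There are 10^3 = 1000 equally likely outcomes.
The number of ordered 3-tuples from {1,…,10} summing to 5 is 6.
P(sum = 5) = 6/1000 = 3/500 ≈ 0.0060.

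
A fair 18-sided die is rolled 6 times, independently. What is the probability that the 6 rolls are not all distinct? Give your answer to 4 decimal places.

P(all 6 different) = 18/18 · 17/18 · ··· · 13/18 ≈ 0.3930.
P(at least two equal) = 1 − 0.3930 = 0.6070.

0.6070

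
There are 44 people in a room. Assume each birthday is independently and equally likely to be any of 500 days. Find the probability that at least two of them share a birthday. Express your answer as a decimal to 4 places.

0.8576

It's easier to compute the probability that all 44 are distinct.
P(all distinct) = 500/500 · 499/500 · ··· · 457/500 ≈ 0.1424.
So the probability of at least one match is 1 − 0.1424 = 0.8576.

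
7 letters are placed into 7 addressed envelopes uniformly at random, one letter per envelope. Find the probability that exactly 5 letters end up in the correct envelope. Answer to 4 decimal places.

0.0042

Choose which 5 of the 7 are fixed: C(7,5) = 21 ways.
The remaining 2 must have no fixed point: D(2) = 1.
P = 21·1/5040 = 1/240 ≈ 0.0042.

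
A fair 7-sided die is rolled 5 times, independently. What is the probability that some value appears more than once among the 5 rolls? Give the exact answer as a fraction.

2041/2401

P(all 5 different) = 7/7 · 6/7 · ··· · 3/7 = 360/2401.
P(at least two equal) = 1 − 360/2401 = 2041/2401.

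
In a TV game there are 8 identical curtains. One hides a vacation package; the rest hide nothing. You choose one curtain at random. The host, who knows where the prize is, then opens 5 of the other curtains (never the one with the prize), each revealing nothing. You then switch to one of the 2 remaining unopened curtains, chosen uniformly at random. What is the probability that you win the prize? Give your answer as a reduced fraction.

7/16

Your original curtain holds the prize with probability 1/8, so the other 7 collectively hold it with probability 7/8.
The host can always find 5 empty curtains to open, so the reveals don't change that 7/8; it is now spread over the 2 remaining unopened curtains.
P(win by switching) = (7/8) · (1/2) = 7/16.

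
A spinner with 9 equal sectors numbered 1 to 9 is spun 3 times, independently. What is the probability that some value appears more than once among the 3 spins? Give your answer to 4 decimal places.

0.3086

P(all 3 different) = 9/9 · 8/9 · ··· · 7/9 ≈ 0.6914.
P(at least two equal) = 1 − 0.6914 = 0.3086.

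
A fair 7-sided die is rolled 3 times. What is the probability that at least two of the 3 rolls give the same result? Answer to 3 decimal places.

0.388

P(all 3 different) = 7/7 · 6/7 · ··· · 5/7 ≈ 0.612.
P(at least two equal) = 1 − 0.612 = 0.388.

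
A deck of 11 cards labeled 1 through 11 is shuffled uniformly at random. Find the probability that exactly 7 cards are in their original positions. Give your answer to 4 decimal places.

0.0001

Choose which 7 of the 11 are fixed: C(11,7) = 330 ways.
The remaining 4 must have no fixed point: D(4) = 9.
P = 330·9/39916800 = 1/13440 ≈ 0.0001.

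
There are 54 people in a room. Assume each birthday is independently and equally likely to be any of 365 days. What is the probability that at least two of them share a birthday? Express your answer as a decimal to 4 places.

0.9839

It's easier to compute the probability that all 54 are distinct.
P(all distinct) = 365/365 · 364/365 · ··· · 312/365 ≈ 0.0161.
So the probability of at least one match is 1 − 0.0161 = 0.9839.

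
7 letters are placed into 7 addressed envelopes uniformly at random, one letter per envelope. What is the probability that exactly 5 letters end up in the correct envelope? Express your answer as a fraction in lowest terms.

1/240

Choose which 5 of the 7 are fixed: C(7,5) = 21 ways.
The remaining 2 must have no fixed point: D(2) = 1.
P = 21·1/5040 = 1/240.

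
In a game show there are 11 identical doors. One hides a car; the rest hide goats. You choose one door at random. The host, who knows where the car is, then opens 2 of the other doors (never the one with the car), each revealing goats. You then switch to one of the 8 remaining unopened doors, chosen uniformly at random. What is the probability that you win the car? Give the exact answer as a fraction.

5/44

Your original door holds the car with probability 1/11, so the other 10 collectively hold it with probability 10/11.
The host can always find 2 empty doors to open, so the reveals don't change that 10/11; it is now spread over the 8 remaining unopened doors.
P(win by switching) = (10/11) · (1/8) = 5/44.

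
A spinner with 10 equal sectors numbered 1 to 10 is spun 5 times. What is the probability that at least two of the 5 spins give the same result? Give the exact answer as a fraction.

P(all 5 different) = 10/10 · 9/10 · ··· · 6/10 = 189/625.
P(at least two equal) = 1 − 189/625 = 436/625.

436/625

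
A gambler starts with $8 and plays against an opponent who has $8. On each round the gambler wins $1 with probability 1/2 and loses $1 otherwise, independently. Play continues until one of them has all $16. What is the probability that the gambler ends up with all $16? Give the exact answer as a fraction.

With a fair step, P(i) = ½P(i−1) + ½P(i+1) with P(0)=0, P(16)=1 has the linear solution P(i) = i/16.
P(8) = 8/16 = 1/2.

1/2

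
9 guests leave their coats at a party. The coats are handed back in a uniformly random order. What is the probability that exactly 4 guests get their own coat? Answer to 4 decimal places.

0.0153

Choose which 4 of the 9 are fixed: C(9,4) = 126 ways.
The remaining 5 must have no fixed point: D(5) = 44.
P = 126·44/362880 = 11/720 ≈ 0.0153.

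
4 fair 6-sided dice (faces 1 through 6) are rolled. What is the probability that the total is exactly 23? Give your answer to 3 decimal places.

There are 6^4 = 1296 equally likely outcomes.
The number of ordered 4-tuples from {1,…,6} summing to 23 is 4.
P(sum = 23) = 4/1296 = 1/324 ≈ 0.003.

0.003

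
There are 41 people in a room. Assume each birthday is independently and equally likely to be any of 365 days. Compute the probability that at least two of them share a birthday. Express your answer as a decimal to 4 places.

It's easier to compute the probability that all 41 are distinct.
P(all distinct) = 365/365 · 364/365 · ··· · 325/365 ≈ 0.0968.
So the probability of at least one match is 1 − 0.0968 = 0.9032.

0.9032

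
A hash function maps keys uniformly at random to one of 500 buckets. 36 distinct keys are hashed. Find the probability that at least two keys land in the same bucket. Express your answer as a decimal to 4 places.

It's easier to compute the probability that all 36 are distinct.
P(all distinct) = 500/500 · 499/500 · ··· · 465/500 ≈ 0.2750.
So the probability of at least one match is 1 − 0.2750 = 0.7250.

0.7250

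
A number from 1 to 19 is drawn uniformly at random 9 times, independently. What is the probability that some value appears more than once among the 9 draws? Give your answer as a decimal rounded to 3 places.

0.896

P(all 9 different) = 19/19 · 18/19 · ··· · 11/19 ≈ 0.104.
P(at least two equal) = 1 − 0.104 = 0.896.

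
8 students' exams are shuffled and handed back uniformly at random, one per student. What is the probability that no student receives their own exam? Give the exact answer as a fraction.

2119/5760

This is the derangement probability: permutations of 8 with no fixed point.
D(8) = 8! · (1 − 1/1! + 1/2! − ··· + (−1)^8/8!) = 14833.
P = 14833/40320 = 2119/5760.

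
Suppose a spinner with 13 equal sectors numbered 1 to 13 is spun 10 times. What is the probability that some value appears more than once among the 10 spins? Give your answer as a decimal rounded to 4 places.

P(all 10 different) = 13/13 · 12/13 · ··· · 4/13 ≈ 0.0075.
P(at least two equal) = 1 − 0.0075 = 0.9925.

0.9925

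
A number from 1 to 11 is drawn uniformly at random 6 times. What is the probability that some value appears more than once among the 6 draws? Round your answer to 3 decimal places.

P(all 6 different) = 11/11 · 10/11 · ··· · 6/11 ≈ 0.188.
P(at least two equal) = 1 − 0.188 = 0.812.

0.812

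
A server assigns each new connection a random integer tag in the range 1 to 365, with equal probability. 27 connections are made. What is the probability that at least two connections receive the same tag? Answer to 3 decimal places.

It's easier to compute the probability that all 27 are distinct.
P(all distinct) = 365/365 · 364/365 · ··· · 339/365 ≈ 0.373.
So the probability of at least one match is 1 − 0.373 = 0.627.

0.627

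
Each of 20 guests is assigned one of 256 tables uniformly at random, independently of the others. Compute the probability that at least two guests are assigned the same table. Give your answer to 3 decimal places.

0.533

It's easier to compute the probability that all 20 are distinct.
P(all distinct) = 256/256 · 255/256 · ··· · 237/256 ≈ 0.467.
So the probability of at least one match is 1 − 0.467 = 0.533.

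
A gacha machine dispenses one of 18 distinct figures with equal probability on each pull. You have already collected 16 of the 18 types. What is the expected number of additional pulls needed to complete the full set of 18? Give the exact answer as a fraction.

Starting from 16 distinct types, each trial gives a new one with probability (18−i)/18 when i types are held, so the wait for the next new type is 18/(18−i).
E = 18/2 + 18/1 = 27.

27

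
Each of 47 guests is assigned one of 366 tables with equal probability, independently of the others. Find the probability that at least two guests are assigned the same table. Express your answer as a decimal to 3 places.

It's easier to compute the probability that all 47 are distinct.
P(all distinct) = 366/366 · 365/366 · ··· · 320/366 ≈ 0.046.
So the probability of at least one match is 1 − 0.046 = 0.954.

0.954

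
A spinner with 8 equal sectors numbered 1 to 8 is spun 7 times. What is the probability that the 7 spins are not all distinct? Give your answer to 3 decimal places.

0.981

P(all 7 different) = 8/8 · 7/8 · ··· · 2/8 ≈ 0.019.
P(at least two equal) = 1 − 0.019 = 0.981.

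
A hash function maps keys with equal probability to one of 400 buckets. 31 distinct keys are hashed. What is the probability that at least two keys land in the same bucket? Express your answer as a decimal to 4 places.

It's easier to compute the probability that all 31 are distinct.
P(all distinct) = 400/400 · 399/400 · ··· · 370/400 ≈ 0.3032.
So the probability of at least one match is 1 − 0.3032 = 0.6968.

0.6968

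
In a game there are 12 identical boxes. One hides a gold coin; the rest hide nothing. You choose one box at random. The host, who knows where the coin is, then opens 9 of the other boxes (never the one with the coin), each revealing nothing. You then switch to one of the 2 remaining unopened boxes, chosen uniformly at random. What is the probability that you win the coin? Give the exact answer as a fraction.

11/24

Your original box holds the coin with probability 1/12, so the other 11 collectively hold it with probability 11/12.
The host can always find 9 empty boxes to open, so the reveals don't change that 11/12; it is now spread over the 2 remaining unopened boxes.
P(win by switching) = (11/12) · (1/2) = 11/24.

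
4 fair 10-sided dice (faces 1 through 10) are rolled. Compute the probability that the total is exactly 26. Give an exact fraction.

There are 10^4 = 10000 equally likely outcomes.
The number of ordered 4-tuples from {1,…,10} summing to 26 is 540.
P(sum = 26) = 540/10000 = 27/500.

27/500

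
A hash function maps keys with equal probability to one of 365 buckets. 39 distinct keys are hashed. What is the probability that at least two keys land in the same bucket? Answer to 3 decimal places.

0.878

It's easier to compute the probability that all 39 are distinct.
P(all distinct) = 365/365 · 364/365 · ··· · 327/365 ≈ 0.122.
So the probability of at least one match is 1 − 0.122 = 0.878.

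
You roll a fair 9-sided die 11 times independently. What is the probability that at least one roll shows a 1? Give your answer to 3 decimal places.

P(no roll shows a 1) = (8/9)^11 ≈ 0.274.
P(at least one) = 1 − 0.274 = 0.726.

0.726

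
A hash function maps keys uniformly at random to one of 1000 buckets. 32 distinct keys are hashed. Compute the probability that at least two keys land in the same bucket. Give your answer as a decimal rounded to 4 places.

0.3943

It's easier to compute the probability that all 32 are distinct.
P(all distinct) = 1000/1000 · 999/1000 · ··· · 969/1000 ≈ 0.6057.
So the probability of at least one match is 1 − 0.6057 = 0.3943.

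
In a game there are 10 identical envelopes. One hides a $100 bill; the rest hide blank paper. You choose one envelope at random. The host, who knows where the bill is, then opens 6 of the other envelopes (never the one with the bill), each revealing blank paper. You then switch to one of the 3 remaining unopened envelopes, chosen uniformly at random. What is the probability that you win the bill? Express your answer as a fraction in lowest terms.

Your original envelope holds the bill with probability 1/10, so the other 9 collectively hold it with probability 9/10.
The host can always find 6 empty envelopes to open, so the reveals don't change that 9/10; it is now spread over the 3 remaining unopened envelopes.
P(win by switching) = (9/10) · (1/3) = 3/10.

3/10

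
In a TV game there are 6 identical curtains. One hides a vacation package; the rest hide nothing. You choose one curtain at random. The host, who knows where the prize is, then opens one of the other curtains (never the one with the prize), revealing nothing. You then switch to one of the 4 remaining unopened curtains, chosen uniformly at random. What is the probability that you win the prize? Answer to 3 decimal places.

0.208

Your original curtain holds the prize with probability 1/6, so the other 5 collectively hold it with probability 5/6.
The host can always find an empty curtain to open, so this doesn't change that 5/6; it is now spread over the 4 remaining unopened curtains.
P(win by switching) = (5/6) · (1/4) = 5/24 ≈ 0.208.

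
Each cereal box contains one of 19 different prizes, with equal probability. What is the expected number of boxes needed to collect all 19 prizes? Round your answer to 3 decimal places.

After i distinct types are collected, each trial gives a new one with probability (19−i)/19, so the expected wait for the next new type is 19/(19−i).
E = 19/19 + 19/18 + 19/17 + 19/16 + 19/15 + 19/14 + 19/13 + 19/12 + 19/11 + 19/10 + 19/9 + 19/8 + 19/7 + 19/6 + 19/5 + 19/4 + 19/3 + 19/2 + 19/1 = 275295799/4084080 ≈ 67.407.

67.407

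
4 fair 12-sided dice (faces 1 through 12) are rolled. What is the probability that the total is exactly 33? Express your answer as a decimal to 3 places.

There are 12^4 = 20736 equally likely outcomes.
The number of ordered 4-tuples from {1,…,12} summing to 33 is 736.
P(sum = 33) = 736/20736 = 23/648 ≈ 0.035.

0.035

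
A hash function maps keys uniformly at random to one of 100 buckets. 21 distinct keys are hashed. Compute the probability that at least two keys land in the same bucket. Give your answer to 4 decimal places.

It's easier to compute the probability that all 21 are distinct.
P(all distinct) = 100/100 · 99/100 · ··· · 80/100 ≈ 0.1043.
So the probability of at least one match is 1 − 0.1043 = 0.8957.

0.8957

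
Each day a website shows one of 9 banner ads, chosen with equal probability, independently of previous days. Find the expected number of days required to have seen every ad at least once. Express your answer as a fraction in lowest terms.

7129/280

After i distinct types are collected, each trial gives a new one with probability (9−i)/9, so the expected wait for the next new type is 9/(9−i).
E = 9/9 + 9/8 + 9/7 + 9/6 + 9/5 + 9/4 + 9/3 + 9/2 + 9/1 = 7129/280.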